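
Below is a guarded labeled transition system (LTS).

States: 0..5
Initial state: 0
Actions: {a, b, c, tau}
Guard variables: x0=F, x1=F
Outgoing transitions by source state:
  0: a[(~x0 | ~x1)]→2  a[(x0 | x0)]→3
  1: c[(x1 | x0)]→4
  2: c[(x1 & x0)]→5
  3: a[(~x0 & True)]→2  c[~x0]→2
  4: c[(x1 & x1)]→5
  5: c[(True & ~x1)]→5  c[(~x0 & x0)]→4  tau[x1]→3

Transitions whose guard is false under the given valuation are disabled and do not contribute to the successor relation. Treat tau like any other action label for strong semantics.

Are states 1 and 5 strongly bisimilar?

Answer: NOT BISIMILAR

Trace:
Bisimulation quotient by refinement:
  π0 = {{0,1,2,3,4,5}}
  π1 = {{0},{1,2,4},{3},{5}}
stable after 2 split(s): 4 block(s)
[1]={1,2,4}  [5]={5}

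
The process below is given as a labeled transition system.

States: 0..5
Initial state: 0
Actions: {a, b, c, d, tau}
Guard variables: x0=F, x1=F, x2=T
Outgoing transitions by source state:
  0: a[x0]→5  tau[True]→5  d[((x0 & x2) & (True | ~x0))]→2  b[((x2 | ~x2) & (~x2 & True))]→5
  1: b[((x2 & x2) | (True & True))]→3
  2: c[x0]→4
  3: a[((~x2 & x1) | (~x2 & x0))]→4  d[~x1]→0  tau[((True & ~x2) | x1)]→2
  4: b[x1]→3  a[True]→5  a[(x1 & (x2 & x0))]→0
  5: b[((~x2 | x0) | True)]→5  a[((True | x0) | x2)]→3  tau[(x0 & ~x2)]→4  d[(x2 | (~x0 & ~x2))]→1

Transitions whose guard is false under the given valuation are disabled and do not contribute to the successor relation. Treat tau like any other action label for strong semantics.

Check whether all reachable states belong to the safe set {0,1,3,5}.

Allowed set {0,1,3,5}
Reachable = {0,1,3,5}
  0: safe
  1: safe
  3: safe
  5: safe

Answer: INVARIANT HOLDS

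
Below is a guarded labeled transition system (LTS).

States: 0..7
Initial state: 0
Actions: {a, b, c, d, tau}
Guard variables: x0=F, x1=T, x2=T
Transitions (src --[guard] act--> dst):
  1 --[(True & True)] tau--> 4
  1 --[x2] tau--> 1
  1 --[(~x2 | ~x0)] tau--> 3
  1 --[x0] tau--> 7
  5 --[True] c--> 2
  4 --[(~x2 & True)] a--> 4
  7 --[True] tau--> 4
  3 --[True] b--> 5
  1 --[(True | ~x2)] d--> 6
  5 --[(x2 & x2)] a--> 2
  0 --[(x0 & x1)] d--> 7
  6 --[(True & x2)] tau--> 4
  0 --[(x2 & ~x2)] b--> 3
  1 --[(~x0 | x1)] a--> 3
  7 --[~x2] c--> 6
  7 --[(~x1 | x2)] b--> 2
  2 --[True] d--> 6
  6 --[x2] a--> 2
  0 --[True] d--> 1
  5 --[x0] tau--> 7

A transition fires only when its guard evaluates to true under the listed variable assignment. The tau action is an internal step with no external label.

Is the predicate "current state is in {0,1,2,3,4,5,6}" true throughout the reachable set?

Answer: INVARIANT HOLDS

Analysis:
Safe = {0,1,2,3,4,5,6}
Reach set: {0,1,2,3,4,5,6}
  0: ✓
  1: ✓
  2: ✓
  3: ✓
  4: ✓
  5: ✓
  6: ✓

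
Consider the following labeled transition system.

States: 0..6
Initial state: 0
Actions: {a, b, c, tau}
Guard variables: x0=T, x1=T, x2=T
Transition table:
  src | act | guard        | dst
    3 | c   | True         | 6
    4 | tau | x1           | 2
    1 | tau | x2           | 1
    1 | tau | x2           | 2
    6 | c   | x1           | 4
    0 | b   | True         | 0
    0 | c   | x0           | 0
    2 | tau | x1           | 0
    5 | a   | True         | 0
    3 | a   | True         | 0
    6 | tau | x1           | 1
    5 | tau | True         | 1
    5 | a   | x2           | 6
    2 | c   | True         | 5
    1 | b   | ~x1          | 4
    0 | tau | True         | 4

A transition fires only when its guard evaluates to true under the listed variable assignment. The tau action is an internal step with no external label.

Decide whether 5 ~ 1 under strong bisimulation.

Answer: NOT BISIMILAR

Analysis:
Bisimulation quotient by refinement:
  π0 = {{0,1,2,3,4,5,6}}
  π1 = {{0},{1,4},{2,6},{3},{5}}
  π2 = {{0},{1},{2},{3},{4},{5},{6}}
7 equivalence class(es) (converged in 3)
class of 5: {5}; class of 1: {1}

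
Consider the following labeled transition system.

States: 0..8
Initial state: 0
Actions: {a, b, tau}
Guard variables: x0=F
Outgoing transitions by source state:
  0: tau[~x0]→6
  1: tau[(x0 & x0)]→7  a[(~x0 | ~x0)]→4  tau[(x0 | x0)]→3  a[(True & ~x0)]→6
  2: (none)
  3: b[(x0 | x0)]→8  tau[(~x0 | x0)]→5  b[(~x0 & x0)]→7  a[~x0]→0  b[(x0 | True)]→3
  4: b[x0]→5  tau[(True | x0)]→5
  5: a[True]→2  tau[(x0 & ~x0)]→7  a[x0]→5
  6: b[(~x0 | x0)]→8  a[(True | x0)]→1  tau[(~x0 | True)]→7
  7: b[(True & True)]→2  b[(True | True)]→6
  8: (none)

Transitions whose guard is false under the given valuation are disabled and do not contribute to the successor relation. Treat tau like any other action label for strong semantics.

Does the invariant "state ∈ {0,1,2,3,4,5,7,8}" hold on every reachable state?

Inv-set: {0,1,2,3,4,5,7,8}
Reach set: {0,1,2,4,5,6,7,8}
  0: ok
  1: ok
  2: ok
  4: ok
  5: ok
  6: ✗ unsafe
  7: ok
  8: ok
counterexample path to 6: tau

Answer: INVARIANT VIOLATED at state 6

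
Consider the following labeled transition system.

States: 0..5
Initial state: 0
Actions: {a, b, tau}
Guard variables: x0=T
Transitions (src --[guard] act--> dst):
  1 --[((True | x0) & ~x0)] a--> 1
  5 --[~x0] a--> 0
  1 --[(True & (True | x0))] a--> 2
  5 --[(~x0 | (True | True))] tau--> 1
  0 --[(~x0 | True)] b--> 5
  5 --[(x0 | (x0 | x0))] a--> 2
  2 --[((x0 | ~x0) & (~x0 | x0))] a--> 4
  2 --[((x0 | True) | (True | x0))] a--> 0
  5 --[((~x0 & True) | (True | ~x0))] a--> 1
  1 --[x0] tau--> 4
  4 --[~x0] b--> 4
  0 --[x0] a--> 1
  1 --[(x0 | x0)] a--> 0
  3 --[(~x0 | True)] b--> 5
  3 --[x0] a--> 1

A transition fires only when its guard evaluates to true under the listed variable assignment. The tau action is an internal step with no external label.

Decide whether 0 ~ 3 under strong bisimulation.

Bisimulation quotient by refinement:
  P[0] = {{0,1,2,3,4,5}}
  P[1] = {{0,3},{1,5},{2},{4}}
  P[2] = {{0,3},{1},{2},{4},{5}}
Fixed point at round 3; 5 class(es).
0∈{0,3}, 3∈{0,3}

Answer: BISIMILAR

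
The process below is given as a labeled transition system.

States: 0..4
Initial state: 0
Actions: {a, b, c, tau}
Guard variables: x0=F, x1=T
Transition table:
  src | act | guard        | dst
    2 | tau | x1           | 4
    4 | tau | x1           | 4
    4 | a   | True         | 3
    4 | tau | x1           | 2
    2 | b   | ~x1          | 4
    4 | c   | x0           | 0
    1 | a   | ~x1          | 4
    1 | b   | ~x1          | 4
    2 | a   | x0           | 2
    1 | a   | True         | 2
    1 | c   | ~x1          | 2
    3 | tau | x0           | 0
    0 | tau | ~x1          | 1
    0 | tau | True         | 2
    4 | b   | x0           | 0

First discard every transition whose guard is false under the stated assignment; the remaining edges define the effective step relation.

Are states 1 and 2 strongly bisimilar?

Refine partition for ~:
  π0 = {{0,1,2,3,4}}
  π1 = {{0,2},{1},{3},{4}}
  π2 = {{0},{1},{2},{3},{4}}
Fixed point at round 3; 5 class(es).
1∈{1}, 2∈{2}

Answer: NOT BISIMILAR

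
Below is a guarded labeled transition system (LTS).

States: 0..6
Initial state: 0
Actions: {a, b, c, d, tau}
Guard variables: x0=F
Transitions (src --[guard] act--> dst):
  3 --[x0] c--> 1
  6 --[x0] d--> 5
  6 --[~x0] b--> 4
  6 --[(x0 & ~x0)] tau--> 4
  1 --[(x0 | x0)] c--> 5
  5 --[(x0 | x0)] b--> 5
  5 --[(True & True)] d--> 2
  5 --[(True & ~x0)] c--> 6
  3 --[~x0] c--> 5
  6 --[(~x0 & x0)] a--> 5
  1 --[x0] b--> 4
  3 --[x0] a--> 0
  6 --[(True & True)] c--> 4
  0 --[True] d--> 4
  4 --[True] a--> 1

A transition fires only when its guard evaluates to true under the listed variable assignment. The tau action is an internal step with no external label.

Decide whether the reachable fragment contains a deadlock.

R = {0,1,4}
  0: d→4  [1 out]
  1: ∅  [no exit]
  4: a→1  [1 out]
Path to 1: d·a

Answer: DEADLOCK at state 1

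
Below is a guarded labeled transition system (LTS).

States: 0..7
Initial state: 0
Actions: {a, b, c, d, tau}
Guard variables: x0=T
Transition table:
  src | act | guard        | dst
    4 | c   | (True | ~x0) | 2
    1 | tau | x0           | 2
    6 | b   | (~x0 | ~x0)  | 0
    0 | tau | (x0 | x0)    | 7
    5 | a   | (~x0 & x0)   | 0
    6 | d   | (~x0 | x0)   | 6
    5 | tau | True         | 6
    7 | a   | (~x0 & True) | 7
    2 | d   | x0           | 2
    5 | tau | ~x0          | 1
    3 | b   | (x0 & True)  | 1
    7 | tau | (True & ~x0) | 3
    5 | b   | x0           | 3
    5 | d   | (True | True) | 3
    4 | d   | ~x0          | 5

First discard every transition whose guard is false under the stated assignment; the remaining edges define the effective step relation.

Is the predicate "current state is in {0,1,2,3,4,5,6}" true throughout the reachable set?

Inv-set: {0,1,2,3,4,5,6}
Reachable = {0,7}
  0: ok
  7: ✗ unsafe
witness against invariant: tau → 7

Answer: INVARIANT VIOLATED at state 7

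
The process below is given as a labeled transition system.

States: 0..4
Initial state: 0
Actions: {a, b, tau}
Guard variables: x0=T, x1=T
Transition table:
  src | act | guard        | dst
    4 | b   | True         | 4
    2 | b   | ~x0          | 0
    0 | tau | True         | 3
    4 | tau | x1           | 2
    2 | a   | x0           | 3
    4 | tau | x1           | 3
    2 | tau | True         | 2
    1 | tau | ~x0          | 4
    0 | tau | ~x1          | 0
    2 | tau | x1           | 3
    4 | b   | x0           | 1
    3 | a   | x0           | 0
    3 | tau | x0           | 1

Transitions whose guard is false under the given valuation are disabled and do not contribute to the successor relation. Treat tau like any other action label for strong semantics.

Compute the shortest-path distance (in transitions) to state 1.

Answer: 2

Working:
Layered search for 1:
  L0 = {0}
  L1 = {3}
  L2 = {1}
depth(1)=2, e.g. tau·tau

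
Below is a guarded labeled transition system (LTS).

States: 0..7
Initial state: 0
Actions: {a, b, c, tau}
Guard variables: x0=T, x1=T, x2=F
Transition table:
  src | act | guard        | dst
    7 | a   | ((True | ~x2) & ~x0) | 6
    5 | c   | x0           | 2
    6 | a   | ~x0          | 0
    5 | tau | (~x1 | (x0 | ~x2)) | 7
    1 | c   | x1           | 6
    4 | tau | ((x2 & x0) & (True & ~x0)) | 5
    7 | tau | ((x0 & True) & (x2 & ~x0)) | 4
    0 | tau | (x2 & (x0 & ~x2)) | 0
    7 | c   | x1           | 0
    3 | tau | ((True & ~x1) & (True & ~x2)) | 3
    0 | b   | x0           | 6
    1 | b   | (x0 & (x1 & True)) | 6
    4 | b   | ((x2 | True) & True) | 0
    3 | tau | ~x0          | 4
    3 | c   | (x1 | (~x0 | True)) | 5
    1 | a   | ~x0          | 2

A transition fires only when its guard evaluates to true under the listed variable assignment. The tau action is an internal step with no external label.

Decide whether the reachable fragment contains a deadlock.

Answer: DEADLOCK at state 6

Working:
R = {0,6}
  0: b→6  [deg 1]
  6: ∅  [deadlock]
Path to 6: b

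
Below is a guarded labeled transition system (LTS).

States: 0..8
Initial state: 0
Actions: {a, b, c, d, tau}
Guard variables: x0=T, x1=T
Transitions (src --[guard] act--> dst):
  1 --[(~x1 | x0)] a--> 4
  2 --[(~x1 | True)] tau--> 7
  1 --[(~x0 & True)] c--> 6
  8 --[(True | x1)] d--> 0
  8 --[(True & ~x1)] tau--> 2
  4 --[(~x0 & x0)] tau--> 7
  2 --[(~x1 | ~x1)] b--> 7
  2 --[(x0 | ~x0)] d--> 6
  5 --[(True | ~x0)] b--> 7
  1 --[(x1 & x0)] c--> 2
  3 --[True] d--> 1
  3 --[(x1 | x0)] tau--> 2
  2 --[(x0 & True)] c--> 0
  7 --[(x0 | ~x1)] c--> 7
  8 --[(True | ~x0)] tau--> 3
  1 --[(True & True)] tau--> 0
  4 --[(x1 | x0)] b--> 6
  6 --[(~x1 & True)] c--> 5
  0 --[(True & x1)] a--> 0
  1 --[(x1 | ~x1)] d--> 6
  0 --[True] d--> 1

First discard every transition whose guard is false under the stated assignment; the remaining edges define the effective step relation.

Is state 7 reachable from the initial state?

16 transition(s) survive guard evaluation.
depth 0: {0}
depth 1: {1}  cumulative {0,1}
depth 2: {2,4,6}  cumulative {0,1,2,4,6}
depth 3: {7}  cumulative {0,1,2,4,6,7}
Reachable = {0,1,2,4,6,7}
witness 7: d·c·tau

Answer: REACHABLE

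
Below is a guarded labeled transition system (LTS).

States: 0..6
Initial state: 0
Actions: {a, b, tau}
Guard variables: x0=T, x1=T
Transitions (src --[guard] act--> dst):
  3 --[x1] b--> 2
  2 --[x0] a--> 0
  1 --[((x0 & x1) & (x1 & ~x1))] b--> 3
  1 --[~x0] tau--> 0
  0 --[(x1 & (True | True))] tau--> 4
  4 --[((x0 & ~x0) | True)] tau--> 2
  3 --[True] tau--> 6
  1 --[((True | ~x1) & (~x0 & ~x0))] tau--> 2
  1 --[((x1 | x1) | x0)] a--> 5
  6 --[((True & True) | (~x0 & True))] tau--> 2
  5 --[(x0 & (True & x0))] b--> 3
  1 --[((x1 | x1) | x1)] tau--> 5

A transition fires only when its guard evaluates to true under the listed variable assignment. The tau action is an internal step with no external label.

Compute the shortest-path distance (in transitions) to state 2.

Answer: 2

Trace:
BFS to 2:
  L0 = {0}
  L1 = {4}
  L2 = {2}
first hit 2 at d=2 via tau·tau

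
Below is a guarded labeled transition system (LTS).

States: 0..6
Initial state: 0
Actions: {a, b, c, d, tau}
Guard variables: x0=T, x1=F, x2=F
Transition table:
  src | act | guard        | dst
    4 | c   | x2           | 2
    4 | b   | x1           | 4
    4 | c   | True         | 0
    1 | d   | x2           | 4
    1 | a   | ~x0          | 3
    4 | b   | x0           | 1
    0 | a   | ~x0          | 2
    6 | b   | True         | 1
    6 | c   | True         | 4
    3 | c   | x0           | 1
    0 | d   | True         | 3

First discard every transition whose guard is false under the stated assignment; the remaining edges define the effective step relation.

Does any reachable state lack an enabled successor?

Reach set: {0,1,3}
  0: d→3  [1 exit(s)]
  1: ∅  [STUCK]
  3: c→1  [1 exit(s)]
trace reaching 1: d·c

Answer: DEADLOCK at state 1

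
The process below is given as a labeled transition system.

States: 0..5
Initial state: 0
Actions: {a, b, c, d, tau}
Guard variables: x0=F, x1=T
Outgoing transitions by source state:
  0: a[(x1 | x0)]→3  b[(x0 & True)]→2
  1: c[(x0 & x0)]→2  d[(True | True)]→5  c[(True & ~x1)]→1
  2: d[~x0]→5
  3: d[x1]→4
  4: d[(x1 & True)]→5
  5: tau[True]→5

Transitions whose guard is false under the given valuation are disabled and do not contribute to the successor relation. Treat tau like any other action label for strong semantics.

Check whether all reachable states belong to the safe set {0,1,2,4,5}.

Inv-set: {0,1,2,4,5}
Reach set: {0,3,4,5}
  0: ✓
  3: VIOLATES
  4: ✓
  5: ✓
counterexample path to 3: a

Answer: INVARIANT VIOLATED at state 3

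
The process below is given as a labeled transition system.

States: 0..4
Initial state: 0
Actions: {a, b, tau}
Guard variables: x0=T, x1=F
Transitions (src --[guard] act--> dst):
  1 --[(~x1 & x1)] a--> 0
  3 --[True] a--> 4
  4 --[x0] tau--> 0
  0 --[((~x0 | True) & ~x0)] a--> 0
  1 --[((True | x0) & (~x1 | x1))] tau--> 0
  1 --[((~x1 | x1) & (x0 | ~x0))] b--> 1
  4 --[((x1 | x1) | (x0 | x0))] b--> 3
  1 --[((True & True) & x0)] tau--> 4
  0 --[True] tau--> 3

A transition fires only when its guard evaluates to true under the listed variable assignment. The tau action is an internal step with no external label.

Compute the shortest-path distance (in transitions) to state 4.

Layered search for 4:
  Layer 0: {0}
  Layer 1: {3}
  Layer 2: {4}
first hit 4 at d=2 via tau·a

Answer: 2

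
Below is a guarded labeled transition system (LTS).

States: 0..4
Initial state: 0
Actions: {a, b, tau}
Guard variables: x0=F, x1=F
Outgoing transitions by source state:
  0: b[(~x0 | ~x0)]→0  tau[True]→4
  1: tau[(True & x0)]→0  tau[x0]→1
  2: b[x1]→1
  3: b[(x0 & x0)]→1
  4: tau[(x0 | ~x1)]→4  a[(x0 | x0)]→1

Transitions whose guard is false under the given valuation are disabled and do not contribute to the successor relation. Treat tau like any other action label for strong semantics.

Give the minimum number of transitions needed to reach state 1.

Answer: UNREACHABLE

Working:
Breadth-first toward 1:
  depth 0: {0}
  depth 1: {4}
1 never appears.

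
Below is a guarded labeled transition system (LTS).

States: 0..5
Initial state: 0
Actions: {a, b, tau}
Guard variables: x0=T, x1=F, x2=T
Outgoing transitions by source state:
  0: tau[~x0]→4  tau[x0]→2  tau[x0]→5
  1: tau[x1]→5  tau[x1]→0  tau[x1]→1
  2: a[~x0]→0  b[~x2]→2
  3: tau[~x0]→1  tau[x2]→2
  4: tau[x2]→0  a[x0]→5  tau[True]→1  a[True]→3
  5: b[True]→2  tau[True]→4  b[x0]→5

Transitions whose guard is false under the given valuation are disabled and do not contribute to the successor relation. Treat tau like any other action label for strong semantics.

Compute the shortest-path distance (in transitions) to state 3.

BFS to 3:
  Layer 0: {0}
  Layer 1: {2,5}
  Layer 2: {4}
  Layer 3: {1,3}
depth(3)=3, e.g. tau·tau·a

Answer: 3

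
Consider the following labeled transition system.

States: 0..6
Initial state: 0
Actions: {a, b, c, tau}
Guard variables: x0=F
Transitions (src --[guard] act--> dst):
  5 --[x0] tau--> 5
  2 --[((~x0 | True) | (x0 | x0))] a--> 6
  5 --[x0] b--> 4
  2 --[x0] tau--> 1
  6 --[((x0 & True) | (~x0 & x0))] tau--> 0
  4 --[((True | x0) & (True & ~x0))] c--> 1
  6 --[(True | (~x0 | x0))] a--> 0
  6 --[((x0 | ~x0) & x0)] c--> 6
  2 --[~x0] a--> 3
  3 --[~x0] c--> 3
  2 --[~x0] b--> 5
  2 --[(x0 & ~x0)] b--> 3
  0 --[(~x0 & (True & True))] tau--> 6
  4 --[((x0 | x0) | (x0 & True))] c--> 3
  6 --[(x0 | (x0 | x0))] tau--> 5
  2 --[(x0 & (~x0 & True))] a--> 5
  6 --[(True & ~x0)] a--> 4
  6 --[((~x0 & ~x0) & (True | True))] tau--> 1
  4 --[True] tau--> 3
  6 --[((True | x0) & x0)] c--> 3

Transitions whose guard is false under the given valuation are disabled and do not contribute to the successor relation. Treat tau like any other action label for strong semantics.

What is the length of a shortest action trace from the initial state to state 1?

Answer: 2

Working:
Layered search for 1:
  depth 0: {0}
  depth 1: {6}
  depth 2: {1,4}
1 enters at depth 2; path tau·tau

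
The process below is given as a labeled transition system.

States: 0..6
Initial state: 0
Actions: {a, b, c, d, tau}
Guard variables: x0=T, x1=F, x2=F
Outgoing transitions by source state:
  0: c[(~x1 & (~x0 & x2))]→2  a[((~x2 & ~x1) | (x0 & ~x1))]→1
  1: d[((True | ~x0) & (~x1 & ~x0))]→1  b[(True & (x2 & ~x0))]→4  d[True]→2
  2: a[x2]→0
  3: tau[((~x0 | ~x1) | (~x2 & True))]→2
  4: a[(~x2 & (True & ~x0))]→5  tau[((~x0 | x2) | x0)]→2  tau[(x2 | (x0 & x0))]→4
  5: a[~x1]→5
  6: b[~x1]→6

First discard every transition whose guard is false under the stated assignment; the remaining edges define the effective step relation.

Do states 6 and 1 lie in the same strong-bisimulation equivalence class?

Refine partition for ~:
  π0 = {{0,1,2,3,4,5,6}}
  π1 = {{0,5},{1},{2},{3,4},{6}}
  π2 = {{0},{1},{2},{3},{4},{5},{6}}
Fixed point at round 3; 7 class(es).
6∈{6}, 1∈{1}

Answer: NOT BISIMILAR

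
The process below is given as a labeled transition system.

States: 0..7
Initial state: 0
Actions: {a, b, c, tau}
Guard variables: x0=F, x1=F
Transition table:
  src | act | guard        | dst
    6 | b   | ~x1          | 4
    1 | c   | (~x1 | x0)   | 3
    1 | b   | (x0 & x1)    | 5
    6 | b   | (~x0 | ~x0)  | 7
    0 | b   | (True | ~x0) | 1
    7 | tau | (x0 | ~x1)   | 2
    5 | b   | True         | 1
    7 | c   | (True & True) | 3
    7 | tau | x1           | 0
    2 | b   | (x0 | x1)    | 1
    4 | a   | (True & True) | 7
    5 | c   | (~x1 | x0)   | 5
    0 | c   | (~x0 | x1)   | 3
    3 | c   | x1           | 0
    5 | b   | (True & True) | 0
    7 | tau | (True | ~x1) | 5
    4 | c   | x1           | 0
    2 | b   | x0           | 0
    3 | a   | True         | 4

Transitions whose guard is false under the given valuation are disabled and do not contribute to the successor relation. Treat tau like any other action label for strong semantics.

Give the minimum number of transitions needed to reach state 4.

Answer: 2

Analysis:
Layered search for 4:
  Layer 0: {0}
  Layer 1: {1,3}
  Layer 2: {4}
first hit 4 at d=2 via c·a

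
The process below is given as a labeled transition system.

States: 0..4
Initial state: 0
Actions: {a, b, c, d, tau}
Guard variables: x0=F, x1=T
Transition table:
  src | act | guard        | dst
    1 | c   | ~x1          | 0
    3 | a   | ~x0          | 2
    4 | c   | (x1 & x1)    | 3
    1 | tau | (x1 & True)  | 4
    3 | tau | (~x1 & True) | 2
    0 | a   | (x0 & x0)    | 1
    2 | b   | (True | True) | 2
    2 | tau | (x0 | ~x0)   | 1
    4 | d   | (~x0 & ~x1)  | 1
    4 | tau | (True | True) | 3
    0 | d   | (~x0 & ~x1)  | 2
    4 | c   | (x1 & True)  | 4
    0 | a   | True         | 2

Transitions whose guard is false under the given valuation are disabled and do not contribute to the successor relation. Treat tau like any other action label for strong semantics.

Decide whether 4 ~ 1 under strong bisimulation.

Answer: NOT BISIMILAR

Working:
Refine partition for ~:
  P[0] = {{0,1,2,3,4}}
  P[1] = {{0,3},{1},{2},{4}}
stable after 2 split(s): 4 block(s)
class of 4: {4}; class of 1: {1}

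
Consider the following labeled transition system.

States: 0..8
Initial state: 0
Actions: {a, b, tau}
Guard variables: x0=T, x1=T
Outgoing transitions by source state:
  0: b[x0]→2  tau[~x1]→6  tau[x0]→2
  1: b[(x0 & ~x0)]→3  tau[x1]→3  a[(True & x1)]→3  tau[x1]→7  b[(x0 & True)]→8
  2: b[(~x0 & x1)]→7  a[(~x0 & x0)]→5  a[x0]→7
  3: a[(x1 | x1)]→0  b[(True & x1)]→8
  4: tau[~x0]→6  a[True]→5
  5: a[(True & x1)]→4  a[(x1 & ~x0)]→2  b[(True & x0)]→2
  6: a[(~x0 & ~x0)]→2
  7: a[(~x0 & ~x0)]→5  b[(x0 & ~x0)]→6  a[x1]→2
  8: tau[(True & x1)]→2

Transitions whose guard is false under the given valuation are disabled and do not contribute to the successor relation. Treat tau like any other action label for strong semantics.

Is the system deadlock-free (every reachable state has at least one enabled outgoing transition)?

R = {0,2,7}
  0: b→2  tau→2  [2 out]
  2: a→7  [1 out]
  7: a→2  [1 out]

Answer: DEADLOCK-FREE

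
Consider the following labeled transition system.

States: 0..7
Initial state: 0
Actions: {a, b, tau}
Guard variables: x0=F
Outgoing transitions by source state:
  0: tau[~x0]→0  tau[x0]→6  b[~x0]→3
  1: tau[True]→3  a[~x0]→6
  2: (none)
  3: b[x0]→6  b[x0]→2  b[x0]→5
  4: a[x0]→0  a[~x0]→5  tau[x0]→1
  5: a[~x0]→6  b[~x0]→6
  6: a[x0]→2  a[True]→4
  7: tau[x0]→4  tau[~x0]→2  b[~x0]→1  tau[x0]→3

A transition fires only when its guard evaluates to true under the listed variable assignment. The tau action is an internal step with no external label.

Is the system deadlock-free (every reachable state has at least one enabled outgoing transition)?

R = {0,3}
  0: b→3  tau→0  [2 out]
  3: ∅  [no exit]
Path to 3: b

Answer: DEADLOCK at state 3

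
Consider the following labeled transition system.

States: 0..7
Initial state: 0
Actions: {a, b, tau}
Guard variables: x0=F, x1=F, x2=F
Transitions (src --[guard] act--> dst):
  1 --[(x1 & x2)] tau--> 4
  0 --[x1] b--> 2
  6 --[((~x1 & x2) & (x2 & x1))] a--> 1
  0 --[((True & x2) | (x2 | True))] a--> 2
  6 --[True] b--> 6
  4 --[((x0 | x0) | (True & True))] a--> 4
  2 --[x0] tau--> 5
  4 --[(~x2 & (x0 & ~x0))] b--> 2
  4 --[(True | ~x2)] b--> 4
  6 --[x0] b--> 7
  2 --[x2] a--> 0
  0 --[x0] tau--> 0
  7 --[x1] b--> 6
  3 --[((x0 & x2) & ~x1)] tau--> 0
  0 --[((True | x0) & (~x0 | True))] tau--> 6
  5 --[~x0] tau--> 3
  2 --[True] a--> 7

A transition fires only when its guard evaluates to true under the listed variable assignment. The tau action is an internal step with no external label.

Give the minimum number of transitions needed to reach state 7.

Breadth-first toward 7:
  Layer 0: {0}
  Layer 1: {2,6}
  Layer 2: {7}
first hit 7 at d=2 via a·a

Answer: 2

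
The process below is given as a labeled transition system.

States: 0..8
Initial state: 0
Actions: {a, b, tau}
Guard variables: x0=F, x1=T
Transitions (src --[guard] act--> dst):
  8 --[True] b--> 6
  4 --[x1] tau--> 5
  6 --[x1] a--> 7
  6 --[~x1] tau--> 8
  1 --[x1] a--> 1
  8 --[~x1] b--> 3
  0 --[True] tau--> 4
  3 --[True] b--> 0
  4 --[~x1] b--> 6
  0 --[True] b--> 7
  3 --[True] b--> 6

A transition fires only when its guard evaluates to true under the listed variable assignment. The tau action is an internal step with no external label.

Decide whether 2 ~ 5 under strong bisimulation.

Bisimulation quotient by refinement:
  π0 = {{0,1,2,3,4,5,6,7,8}}
  π1 = {{0},{1,6},{2,5,7},{3,8},{4}}
  π2 = {{0},{1},{2,5,7},{3},{4},{6},{8}}
stable after 3 split(s): 7 block(s)
class of 2: {2,5,7}; class of 5: {2,5,7}

Answer: BISIMILAR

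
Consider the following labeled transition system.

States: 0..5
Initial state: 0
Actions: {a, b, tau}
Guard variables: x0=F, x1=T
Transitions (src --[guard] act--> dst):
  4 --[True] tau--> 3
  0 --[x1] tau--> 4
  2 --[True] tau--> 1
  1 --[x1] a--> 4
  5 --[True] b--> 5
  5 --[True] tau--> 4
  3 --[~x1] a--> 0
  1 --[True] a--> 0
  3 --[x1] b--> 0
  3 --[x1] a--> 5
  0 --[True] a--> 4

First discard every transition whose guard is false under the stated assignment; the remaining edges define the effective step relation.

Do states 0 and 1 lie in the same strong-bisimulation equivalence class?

Answer: NOT BISIMILAR

Working:
Refine partition for ~:
  P[0] = {{0,1,2,3,4,5}}
  P[1] = {{0},{1},{2,4},{3},{5}}
  P[2] = {{0},{1},{2},{3},{4},{5}}
stable after 3 split(s): 6 block(s)
0∈{0}, 1∈{1}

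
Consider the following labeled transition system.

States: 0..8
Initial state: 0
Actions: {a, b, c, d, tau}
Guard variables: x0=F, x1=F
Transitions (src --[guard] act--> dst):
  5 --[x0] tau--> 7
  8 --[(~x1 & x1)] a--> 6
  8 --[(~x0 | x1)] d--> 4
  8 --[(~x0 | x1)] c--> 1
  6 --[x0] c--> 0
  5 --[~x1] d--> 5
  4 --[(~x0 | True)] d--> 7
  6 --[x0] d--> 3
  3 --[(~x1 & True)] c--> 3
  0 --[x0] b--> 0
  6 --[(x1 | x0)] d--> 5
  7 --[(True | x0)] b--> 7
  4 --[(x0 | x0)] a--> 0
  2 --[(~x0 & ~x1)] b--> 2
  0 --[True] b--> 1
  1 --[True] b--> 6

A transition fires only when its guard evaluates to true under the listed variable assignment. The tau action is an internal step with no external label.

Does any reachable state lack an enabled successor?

R = {0,1,6}
  0: b→1  [1 exit(s)]
  1: b→6  [1 exit(s)]
  6: ∅  [deadlock]
trace reaching 6: b·b

Answer: DEADLOCK at state 6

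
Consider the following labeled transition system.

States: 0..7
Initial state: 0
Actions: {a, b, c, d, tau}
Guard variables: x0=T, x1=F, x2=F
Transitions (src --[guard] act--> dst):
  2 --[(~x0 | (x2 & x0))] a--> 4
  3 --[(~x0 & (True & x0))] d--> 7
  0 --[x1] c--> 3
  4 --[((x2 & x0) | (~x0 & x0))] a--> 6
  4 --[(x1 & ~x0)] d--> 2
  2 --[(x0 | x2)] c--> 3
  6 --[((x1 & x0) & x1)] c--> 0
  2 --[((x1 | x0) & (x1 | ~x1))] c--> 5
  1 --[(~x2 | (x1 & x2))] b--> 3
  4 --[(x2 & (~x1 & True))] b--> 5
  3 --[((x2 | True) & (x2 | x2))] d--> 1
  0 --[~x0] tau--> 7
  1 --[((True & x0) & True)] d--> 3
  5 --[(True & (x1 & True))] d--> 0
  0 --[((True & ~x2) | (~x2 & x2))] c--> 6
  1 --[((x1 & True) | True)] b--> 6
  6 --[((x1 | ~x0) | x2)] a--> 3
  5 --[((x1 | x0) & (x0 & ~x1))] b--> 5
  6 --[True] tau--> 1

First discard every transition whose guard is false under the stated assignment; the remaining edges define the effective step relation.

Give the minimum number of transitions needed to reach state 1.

Layered search for 1:
  depth 0: {0}
  depth 1: {6}
  depth 2: {1}
1 enters at depth 2; path c·tau

Answer: 2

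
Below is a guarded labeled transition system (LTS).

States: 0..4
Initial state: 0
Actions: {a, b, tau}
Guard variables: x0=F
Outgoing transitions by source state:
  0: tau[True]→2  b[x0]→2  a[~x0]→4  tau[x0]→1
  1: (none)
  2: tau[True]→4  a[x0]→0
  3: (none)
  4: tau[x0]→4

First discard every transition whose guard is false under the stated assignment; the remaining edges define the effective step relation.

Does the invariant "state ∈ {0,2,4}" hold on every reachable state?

Safe = {0,2,4}
R = {0,2,4}
  0: safe
  2: safe
  4: safe

Answer: INVARIANT HOLDS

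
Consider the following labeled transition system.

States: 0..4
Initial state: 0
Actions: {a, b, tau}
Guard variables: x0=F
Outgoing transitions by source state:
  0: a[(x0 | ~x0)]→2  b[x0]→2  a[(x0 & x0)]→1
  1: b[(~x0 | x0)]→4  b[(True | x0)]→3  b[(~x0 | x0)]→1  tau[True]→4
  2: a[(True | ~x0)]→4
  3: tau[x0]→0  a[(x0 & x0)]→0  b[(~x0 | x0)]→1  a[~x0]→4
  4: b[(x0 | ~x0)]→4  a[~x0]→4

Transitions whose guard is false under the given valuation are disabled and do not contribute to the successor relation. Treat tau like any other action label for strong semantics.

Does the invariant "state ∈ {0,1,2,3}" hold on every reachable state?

Safe = {0,1,2,3}
Reachable = {0,2,4}
  0: ok
  2: ok
  4: outside
counterexample path to 4: a·a

Answer: INVARIANT VIOLATED at state 4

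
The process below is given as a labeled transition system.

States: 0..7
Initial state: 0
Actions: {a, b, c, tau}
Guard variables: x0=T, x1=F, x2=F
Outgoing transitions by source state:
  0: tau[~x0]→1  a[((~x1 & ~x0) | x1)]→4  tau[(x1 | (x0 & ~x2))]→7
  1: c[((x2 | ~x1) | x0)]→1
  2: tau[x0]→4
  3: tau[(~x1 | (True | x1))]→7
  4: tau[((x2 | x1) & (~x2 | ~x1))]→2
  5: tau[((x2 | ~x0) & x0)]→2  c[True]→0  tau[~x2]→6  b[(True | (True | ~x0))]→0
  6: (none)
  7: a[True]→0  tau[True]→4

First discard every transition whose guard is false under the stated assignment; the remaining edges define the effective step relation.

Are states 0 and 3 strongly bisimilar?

Answer: BISIMILAR

Analysis:
Compute ~ classes (split until stable):
  P[0] = {{0,1,2,3,4,5,6,7}}
  P[1] = {{0,2,3},{1},{4,6},{5},{7}}
  P[2] = {{0,3},{1},{2},{4,6},{5},{7}}
Fixed point at round 3; 6 class(es).
0∈{0,3}, 3∈{0,3}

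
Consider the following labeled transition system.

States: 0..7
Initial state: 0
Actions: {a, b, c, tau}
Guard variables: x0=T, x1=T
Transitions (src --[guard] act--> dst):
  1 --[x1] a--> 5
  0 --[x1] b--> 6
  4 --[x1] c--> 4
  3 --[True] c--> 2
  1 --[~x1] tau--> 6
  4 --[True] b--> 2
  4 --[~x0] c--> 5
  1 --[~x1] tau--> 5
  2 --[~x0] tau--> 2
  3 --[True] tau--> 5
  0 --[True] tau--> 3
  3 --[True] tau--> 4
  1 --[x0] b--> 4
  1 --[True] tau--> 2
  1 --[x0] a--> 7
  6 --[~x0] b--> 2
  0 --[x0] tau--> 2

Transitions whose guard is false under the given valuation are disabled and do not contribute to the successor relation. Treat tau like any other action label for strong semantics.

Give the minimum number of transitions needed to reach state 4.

Layered search for 4:
  Layer 0: {0}
  Layer 1: {2,3,6}
  Layer 2: {4,5}
first hit 4 at d=2 via tau·tau

Answer: 2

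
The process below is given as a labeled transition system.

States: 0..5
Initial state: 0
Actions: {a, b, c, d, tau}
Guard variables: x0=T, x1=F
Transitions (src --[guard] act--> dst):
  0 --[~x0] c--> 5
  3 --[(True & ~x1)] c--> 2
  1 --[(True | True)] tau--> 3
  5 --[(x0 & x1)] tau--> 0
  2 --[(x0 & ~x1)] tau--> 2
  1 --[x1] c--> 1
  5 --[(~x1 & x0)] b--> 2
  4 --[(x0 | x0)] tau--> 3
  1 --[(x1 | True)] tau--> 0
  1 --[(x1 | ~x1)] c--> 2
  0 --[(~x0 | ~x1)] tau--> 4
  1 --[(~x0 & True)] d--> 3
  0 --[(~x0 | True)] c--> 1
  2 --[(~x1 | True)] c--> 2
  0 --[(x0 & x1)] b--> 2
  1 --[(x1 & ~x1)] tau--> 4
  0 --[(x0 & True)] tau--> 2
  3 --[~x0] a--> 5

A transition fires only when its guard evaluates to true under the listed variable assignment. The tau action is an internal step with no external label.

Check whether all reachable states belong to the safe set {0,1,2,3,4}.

Answer: INVARIANT HOLDS

Analysis:
Inv-set: {0,1,2,3,4}
R = {0,1,2,3,4}
  0: ok
  1: ok
  2: ok
  3: ok
  4: ok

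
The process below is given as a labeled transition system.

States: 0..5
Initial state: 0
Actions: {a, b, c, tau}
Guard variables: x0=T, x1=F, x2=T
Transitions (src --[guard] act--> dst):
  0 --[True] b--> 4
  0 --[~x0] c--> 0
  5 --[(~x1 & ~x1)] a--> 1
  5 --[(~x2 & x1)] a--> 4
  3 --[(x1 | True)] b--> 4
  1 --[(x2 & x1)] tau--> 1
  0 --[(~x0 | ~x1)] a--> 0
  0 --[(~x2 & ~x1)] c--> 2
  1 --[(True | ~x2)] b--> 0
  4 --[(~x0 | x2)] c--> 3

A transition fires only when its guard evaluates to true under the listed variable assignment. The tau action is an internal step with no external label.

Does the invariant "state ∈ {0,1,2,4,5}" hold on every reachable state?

Answer: INVARIANT VIOLATED at state 3

Analysis:
Safe = {0,1,2,4,5}
Reach set: {0,3,4}
  0: ✓
  3: outside
  4: ✓
witness against invariant: b·c → 3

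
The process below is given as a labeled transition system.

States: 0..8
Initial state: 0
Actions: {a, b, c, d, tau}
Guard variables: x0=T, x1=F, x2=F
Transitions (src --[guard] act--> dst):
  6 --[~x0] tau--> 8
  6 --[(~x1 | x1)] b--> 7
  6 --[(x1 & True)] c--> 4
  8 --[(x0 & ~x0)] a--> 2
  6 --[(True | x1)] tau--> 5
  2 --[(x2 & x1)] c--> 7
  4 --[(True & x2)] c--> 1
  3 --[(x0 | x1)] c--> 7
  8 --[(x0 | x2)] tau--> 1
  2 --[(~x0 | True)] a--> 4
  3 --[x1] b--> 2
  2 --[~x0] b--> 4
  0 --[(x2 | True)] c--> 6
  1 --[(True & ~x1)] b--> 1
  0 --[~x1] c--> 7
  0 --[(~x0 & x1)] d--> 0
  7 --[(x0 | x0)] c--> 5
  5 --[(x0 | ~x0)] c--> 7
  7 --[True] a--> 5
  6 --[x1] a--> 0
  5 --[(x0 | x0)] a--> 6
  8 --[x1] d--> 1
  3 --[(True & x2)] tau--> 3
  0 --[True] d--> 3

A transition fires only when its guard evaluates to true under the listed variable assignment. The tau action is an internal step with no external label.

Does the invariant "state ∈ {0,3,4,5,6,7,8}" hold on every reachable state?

Answer: INVARIANT HOLDS

Analysis:
Inv-set: {0,3,4,5,6,7,8}
R = {0,3,5,6,7}
  0: ✓
  3: ✓
  5: ✓
  6: ✓
  7: ✓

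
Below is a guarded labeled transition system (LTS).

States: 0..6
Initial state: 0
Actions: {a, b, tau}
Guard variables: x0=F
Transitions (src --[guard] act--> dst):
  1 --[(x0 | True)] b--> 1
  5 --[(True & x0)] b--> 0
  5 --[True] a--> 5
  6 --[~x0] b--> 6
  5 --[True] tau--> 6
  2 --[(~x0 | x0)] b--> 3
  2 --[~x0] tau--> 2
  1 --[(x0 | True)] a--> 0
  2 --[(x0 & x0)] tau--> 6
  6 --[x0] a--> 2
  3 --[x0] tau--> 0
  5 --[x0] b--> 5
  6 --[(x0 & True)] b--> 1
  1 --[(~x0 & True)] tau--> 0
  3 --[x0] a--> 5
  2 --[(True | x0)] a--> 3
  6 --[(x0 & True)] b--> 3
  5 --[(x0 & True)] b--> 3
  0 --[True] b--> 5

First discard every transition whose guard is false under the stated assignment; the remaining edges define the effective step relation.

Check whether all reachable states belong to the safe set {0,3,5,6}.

Inv-set: {0,3,5,6}
R = {0,5,6}
  0: ✓
  5: ✓
  6: ✓

Answer: INVARIANT HOLDS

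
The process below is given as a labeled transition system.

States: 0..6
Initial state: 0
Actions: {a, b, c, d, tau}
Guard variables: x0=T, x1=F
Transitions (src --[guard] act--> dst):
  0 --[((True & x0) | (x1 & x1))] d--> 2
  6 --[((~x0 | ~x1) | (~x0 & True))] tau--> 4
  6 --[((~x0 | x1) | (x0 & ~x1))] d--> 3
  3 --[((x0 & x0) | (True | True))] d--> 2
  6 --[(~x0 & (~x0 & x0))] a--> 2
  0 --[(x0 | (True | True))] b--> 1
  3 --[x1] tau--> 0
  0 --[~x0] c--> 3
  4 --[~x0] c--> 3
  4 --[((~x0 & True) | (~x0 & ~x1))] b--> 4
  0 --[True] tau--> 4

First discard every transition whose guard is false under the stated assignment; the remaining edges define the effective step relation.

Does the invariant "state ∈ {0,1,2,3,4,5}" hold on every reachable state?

Answer: INVARIANT HOLDS

Analysis:
Allowed set {0,1,2,3,4,5}
Reach set: {0,1,2,4}
  0: ok
  1: ok
  2: ok
  4: ok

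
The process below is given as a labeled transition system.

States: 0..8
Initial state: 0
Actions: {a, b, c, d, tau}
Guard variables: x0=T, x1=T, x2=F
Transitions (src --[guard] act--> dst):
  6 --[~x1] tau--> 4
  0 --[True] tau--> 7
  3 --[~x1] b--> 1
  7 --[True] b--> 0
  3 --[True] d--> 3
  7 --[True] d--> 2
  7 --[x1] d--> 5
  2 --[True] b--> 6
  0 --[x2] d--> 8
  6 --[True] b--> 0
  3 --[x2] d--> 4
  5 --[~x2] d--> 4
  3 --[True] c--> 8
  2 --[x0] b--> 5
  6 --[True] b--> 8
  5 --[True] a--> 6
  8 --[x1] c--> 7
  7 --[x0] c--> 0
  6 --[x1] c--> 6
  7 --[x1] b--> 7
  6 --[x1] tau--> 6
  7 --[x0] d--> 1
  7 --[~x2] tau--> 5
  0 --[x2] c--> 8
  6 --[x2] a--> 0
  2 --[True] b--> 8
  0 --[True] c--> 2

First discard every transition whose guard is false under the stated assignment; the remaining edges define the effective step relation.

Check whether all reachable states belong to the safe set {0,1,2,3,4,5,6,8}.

Answer: INVARIANT VIOLATED at state 7

Trace:
Allowed set {0,1,2,3,4,5,6,8}
Reachable = {0,1,2,4,5,6,7,8}
  0: ok
  1: ok
  2: ok
  4: ok
  5: ok
  6: ok
  7: VIOLATES
  8: ok
reach 7 via tau — violates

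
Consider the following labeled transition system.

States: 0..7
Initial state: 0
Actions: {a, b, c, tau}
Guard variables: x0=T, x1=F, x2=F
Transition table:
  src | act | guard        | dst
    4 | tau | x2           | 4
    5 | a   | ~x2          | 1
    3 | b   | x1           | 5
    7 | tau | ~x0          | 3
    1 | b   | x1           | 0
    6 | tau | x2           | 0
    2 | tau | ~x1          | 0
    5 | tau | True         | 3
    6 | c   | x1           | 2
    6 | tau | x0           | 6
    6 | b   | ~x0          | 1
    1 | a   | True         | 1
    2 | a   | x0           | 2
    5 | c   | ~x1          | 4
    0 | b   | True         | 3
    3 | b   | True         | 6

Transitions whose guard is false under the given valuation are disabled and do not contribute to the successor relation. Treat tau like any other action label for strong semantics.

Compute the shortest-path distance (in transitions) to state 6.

BFS to 6:
  depth 0: {0}
  depth 1: {3}
  depth 2: {6}
depth(6)=2, e.g. b·b

Answer: 2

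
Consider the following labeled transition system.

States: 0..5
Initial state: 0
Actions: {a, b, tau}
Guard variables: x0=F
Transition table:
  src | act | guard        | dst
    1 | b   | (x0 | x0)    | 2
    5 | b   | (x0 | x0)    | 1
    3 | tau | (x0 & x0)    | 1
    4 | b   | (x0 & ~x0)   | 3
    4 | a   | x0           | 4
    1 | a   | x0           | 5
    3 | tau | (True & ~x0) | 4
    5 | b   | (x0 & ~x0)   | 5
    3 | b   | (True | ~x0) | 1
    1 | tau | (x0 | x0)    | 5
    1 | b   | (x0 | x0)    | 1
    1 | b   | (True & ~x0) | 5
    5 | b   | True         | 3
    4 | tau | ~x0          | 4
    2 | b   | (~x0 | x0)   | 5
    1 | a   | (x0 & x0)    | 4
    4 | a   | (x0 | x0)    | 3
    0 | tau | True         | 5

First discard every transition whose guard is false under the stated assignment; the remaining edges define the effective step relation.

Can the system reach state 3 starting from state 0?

Answer: REACHABLE

Working:
Guard filter leaves 7 enabled edge(s).
L0 = {0}
L1 = {5}  total {0,5}
L2 = {3}  total {0,3,5}
L3 = {1,4}  total {0,1,3,4,5}
Reachable = {0,1,3,4,5}
trace reaching 3: tau·b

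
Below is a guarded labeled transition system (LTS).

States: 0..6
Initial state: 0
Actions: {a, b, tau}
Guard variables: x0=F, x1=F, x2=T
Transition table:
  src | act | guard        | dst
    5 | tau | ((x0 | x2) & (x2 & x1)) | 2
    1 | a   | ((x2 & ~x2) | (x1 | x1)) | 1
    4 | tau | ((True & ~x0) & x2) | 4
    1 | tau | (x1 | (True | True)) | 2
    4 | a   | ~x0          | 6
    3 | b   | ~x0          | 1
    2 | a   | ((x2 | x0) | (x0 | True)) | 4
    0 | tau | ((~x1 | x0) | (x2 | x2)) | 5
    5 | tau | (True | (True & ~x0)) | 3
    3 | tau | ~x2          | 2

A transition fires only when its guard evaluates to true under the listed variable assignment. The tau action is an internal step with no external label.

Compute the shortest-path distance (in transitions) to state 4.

Breadth-first toward 4:
  L0 = {0}
  L1 = {5}
  L2 = {3}
  L3 = {1}
  L4 = {2}
  L5 = {4}
first hit 4 at d=5 via tau·tau·b·tau·a

Answer: 5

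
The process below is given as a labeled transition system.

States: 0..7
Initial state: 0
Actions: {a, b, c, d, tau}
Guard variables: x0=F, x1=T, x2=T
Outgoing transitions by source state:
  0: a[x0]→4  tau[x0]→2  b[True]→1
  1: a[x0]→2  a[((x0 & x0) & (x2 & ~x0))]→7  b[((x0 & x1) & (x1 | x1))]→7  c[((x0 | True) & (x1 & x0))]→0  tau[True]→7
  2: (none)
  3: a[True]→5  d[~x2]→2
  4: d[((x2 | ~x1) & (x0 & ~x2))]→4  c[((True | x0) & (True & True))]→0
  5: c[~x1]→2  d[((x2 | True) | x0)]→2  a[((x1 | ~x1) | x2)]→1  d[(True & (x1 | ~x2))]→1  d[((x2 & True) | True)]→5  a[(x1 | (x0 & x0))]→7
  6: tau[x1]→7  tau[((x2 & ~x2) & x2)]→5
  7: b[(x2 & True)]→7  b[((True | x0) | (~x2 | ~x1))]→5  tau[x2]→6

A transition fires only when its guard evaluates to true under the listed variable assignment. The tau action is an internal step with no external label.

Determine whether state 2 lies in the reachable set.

Guard filter leaves 13 enabled edge(s).
L0 = {0}
L1 = {1}  total {0,1}
L2 = {7}  total {0,1,7}
L3 = {5,6}  total {0,1,5,6,7}
L4 = {2}  total {0,1,2,5,6,7}
Reach set: {0,1,2,5,6,7}
trace reaching 2: b·tau·b·d

Answer: REACHABLE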